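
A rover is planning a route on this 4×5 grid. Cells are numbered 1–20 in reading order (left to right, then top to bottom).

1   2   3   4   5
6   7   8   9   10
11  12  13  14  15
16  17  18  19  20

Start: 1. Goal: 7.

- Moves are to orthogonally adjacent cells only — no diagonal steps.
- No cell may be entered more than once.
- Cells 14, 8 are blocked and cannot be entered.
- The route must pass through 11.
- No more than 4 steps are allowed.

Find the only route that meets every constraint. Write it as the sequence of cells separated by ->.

The budget equals the shortest possible length, so every move has to be on a shortest route through the required cells.
Route from 1: down 2 to 11, right 1 to 12, up 1 to 7 — 4 moves in all.
Check: all required cells visited; 4 ≤ 4 moves.

1 -> 6 -> 11 -> 12 -> 7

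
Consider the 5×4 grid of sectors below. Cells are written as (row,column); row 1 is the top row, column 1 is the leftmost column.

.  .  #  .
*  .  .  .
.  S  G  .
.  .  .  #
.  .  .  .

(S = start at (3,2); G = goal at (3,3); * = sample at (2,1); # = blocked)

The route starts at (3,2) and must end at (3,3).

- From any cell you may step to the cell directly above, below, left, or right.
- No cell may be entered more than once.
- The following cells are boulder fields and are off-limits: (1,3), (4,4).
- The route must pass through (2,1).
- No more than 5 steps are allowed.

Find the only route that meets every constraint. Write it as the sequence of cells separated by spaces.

(3,2) (3,1) (2,1) (2,2) (2,3) (3,3)

Any route must reach (2,1) and still end at (3,3) within 5 moves, so the order of the required stops is forced.
Route from (3,2): left to (3,1), up to (2,1), 2× right (reaching (2,3)), down to (3,3) — 5 moves in all.
Check: all required cells visited; 5 ≤ 5 moves.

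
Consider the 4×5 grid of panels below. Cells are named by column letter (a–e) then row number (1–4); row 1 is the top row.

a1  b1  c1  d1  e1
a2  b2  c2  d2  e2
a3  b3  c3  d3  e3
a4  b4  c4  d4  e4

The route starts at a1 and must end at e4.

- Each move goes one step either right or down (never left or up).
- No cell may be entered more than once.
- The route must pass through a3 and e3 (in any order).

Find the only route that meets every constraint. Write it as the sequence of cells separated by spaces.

Moves only go right or down, so the column and row indices never decrease.
Route from a1: 2× down (reaching a3), 4× right (reaching e3), down to e4 — 7 moves in all.
Check: all required cells visited.

a1 a2 a3 b3 c3 d3 e3 e4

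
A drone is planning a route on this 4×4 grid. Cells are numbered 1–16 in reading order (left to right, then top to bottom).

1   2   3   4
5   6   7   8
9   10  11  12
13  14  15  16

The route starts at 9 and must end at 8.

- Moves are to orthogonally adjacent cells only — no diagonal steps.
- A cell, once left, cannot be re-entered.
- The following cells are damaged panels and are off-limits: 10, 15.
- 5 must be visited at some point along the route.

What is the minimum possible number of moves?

Any route passes through 5 somewhere between 9 and 8. Summing Manhattan distances along the two legs (9 → 5 → 8) gives a lower bound of 1 + 3 = 4 moves.
A route of 4 moves achieves this: 9 → 5 → 6 → 7 → 8.
Since 4 matches the lower bound, it is optimal.

4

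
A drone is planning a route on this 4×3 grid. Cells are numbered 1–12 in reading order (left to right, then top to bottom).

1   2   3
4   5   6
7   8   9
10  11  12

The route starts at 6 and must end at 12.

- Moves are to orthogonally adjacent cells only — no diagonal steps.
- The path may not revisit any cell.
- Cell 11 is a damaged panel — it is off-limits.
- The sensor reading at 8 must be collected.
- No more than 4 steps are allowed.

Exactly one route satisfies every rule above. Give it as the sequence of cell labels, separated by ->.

6 -> 5 -> 8 -> 9 -> 12

Any route must reach 8 and still end at 12 within 4 moves, so the order of the required stops is forced.
Route from 6: left 1 to 5, down 1 to 8, right 1 to 9, down 1 to 12 — 4 moves in all.
Check: all required cells visited; 4 ≤ 4 moves.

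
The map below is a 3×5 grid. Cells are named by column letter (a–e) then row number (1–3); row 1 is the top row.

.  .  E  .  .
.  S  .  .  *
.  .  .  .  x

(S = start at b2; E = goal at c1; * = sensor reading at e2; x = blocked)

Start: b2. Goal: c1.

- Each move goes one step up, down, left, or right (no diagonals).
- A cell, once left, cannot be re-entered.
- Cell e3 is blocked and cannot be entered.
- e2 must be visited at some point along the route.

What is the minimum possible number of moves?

6

Any route passes through e2 somewhere between b2 and c1. Summing Manhattan distances along the two legs (b2 → e2 → c1) gives a lower bound of 3 + 3 = 6 moves.
A route of 6 moves achieves this: b2 → c2 → d2 → e2 → e1 → d1 → c1.
Since 6 matches the lower bound, it is optimal.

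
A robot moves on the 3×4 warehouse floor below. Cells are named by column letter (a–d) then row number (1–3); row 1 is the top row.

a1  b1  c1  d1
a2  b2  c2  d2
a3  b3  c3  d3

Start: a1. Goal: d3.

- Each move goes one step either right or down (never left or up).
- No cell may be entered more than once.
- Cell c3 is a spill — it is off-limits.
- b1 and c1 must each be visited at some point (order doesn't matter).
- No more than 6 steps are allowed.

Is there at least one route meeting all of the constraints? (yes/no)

One route that works: a1 → b1 → c1 → c2 → d2 → d3.

yes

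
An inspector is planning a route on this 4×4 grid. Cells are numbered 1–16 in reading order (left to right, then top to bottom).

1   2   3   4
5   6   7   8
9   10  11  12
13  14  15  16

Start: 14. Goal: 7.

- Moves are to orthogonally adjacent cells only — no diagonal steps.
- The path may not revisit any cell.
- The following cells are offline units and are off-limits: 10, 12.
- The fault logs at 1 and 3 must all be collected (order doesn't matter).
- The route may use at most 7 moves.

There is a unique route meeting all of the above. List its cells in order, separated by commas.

14, 13, 9, 5, 1, 2, 3, 7

Any route must reach 1 and 3 and still end at 7 within 7 moves, so the order of the required stops is forced.
Route from 14: left to 13, 3× up (reaching 1), 2× right (reaching 3), down to 7 — 7 moves in all.
Check: all required cells visited; 7 ≤ 7 moves.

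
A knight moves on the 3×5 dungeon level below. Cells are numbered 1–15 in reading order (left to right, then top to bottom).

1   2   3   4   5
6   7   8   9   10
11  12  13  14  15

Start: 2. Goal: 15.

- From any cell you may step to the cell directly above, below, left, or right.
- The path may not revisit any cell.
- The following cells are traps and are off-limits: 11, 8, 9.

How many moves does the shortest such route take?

The Manhattan distance from 2 to 15 is |1−3| + |2−5| = 5, so at least 5 moves are needed.
A route of 5 moves achieves this: 2 → 7 → 12 → 13 → 14 → 15.
Since 5 matches the lower bound, it is optimal.

5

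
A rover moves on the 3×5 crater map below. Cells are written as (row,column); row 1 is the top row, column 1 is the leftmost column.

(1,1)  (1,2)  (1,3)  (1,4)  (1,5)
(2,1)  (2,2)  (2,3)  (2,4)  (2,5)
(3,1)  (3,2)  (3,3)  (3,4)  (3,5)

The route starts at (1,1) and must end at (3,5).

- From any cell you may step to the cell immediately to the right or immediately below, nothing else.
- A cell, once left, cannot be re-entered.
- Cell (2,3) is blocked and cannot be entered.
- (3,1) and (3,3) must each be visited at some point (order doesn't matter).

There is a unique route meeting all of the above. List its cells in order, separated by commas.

(1,1), (2,1), (3,1), (3,2), (3,3), (3,4), (3,5)

Moves only go right or down, so the column and row indices never decrease.
Route from (1,1): 2× down (reaching (3,1)), 4× right (reaching (3,5)) — 6 moves in all.
Check: all required cells visited.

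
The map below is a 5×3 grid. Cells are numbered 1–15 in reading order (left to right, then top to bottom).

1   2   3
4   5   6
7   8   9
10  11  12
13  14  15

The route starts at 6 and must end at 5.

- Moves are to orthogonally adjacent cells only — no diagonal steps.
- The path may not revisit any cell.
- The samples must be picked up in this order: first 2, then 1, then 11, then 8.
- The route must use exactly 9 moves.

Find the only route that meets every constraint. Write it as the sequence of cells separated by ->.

The waypoints must appear in the order 2, 1, 11, 8, with no cell reused.
Route from 6: up to 3, 2× left (reaching 1), 3× down (reaching 10), right to 11, 2× up (reaching 5) — 9 moves in all.
Check: order respected (2 at step 2, 1 at step 3, 11 at step 7, 8 at step 8); 9 moves as required.

6 -> 3 -> 2 -> 1 -> 4 -> 7 -> 10 -> 11 -> 8 -> 5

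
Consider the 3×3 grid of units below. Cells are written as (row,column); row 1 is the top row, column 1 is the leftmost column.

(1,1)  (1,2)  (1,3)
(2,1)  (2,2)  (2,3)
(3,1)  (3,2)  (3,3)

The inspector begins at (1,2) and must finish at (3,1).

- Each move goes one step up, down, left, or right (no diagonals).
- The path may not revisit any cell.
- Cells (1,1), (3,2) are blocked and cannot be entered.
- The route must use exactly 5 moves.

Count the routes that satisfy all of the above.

Need simple routes of exactly 5 moves from (1,2) to (3,1) (Manhattan distance 3, so 1 moves are spent on a detour and 1 undoing it).
Enumerating: (1,2) (1,3) (2,3) (2,2) (2,1) (3,1).
That gives 1 route.

1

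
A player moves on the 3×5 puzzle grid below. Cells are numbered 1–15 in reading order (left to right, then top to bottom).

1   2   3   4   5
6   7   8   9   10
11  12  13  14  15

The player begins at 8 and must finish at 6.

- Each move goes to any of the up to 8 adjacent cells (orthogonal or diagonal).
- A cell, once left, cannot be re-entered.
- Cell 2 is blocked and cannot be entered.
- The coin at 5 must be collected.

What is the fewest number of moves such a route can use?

Any route passes through 5 somewhere between 8 and 6. Summing Chebyshev distances along the two legs (8 → 5 → 6) gives a lower bound of 2 + 4 = 6 moves.
A route of 6 moves achieves this: 8 → 4 → 5 → 9 → 3 → 7 → 6.
Since 6 matches the lower bound, it is optimal.

6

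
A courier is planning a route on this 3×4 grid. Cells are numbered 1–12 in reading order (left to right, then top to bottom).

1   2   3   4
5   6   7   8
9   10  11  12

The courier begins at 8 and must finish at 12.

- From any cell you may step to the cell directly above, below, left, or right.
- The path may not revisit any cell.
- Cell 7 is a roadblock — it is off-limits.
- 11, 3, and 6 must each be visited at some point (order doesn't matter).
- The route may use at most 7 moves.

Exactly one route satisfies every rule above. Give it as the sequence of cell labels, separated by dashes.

8 - 4 - 3 - 2 - 6 - 10 - 11 - 12

Any route must reach 11, 3, and 6 and still end at 12 within 7 moves, so the order of the required stops is forced.
Route from 8: up 1 to 4, left 2 to 2, down 2 to 10, right 2 to 12 — 7 moves in all.
Check: all required cells visited; 7 ≤ 7 moves.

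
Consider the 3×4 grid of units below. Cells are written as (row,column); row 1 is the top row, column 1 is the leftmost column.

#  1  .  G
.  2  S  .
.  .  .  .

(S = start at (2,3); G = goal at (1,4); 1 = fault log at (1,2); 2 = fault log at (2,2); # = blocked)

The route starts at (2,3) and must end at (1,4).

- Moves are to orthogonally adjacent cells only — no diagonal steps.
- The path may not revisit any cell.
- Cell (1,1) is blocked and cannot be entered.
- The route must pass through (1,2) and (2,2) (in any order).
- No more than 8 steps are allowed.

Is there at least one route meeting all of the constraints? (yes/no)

One route that works: (2,3) → (2,2) → (1,2) → (1,3) → (1,4).

yes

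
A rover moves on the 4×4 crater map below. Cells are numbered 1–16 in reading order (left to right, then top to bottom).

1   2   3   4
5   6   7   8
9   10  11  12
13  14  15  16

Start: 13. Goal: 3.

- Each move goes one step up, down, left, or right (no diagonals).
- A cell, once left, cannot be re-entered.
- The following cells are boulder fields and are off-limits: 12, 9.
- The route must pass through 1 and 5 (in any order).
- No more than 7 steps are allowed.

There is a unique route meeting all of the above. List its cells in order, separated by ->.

The 7-move cap with required stops at 1, 5 leaves no slack for detours.
Route from 13: right to 14, 2× up (reaching 6), left to 5, up to 1, 2× right (reaching 3) — 7 moves in all.
Check: all required cells visited; 7 ≤ 7 moves.

13 -> 14 -> 10 -> 6 -> 5 -> 1 -> 2 -> 3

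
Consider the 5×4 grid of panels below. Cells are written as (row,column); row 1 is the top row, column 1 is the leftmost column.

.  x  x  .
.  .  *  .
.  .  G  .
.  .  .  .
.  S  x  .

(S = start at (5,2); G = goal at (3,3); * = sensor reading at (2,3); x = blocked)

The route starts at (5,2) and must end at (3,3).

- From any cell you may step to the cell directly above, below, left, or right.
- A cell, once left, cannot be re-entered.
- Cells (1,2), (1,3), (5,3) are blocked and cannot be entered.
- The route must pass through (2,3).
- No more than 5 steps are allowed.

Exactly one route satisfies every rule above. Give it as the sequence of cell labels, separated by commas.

The 5-move cap with required stops at (2,3) leaves no slack for detours.
Route from (5,2): 3× up (reaching (2,2)), right to (2,3), down to (3,3) — 5 moves in all.
Check: all required cells visited; 5 ≤ 5 moves.

(5,2), (4,2), (3,2), (2,2), (2,3), (3,3)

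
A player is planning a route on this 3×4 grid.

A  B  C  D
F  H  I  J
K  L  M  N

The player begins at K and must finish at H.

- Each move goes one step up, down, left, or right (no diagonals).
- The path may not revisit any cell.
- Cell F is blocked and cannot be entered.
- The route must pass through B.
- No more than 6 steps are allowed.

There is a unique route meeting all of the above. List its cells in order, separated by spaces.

K L M I C B H

Any route must reach B and still end at H within 6 moves, so the order of the required stops is forced.
Route from K: right 2 to M, up 2 to C, left 1 to B, down 1 to H — 6 moves in all.
Check: all required cells visited; 6 ≤ 6 moves.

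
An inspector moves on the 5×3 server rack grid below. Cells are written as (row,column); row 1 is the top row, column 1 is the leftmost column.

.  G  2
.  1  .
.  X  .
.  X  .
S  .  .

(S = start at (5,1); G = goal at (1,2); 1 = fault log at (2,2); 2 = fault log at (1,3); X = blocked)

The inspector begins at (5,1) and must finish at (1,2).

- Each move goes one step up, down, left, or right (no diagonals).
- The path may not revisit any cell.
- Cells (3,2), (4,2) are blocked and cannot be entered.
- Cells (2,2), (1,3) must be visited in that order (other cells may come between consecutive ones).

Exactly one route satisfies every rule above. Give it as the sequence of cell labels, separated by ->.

The waypoints must appear in the order (2,2), (1,3), with no cell reused.
Route from (5,1): up 3 to (2,1), right 2 to (2,3), up 1 to (1,3), left 1 to (1,2) — 7 moves in all.
Check: order respected (1 at step 4, 2 at step 6).

(5,1) -> (4,1) -> (3,1) -> (2,1) -> (2,2) -> (2,3) -> (1,3) -> (1,2)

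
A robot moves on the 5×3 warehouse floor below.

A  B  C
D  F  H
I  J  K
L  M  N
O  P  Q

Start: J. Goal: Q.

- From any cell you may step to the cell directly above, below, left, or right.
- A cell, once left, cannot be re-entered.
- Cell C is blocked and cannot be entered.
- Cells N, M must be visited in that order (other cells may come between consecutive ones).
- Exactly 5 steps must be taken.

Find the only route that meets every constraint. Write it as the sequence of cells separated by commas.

J, K, N, M, P, Q

The waypoints must appear in the order N, M, with no cell reused.
Route from J: right to K, down to N, left to M, down to P, right to Q — 5 moves in all.
Check: order respected (N at step 2, M at step 3); 5 moves as required.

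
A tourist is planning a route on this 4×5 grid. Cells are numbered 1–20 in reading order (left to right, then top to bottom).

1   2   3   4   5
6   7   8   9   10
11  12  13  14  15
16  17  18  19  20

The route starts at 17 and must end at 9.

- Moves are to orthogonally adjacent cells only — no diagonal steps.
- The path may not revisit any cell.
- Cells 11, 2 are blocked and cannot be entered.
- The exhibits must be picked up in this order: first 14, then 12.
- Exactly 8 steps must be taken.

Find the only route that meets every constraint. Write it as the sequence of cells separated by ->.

17 -> 18 -> 19 -> 14 -> 13 -> 12 -> 7 -> 8 -> 9

The waypoints must appear in the order 14, 12, with no cell reused.
Route from 17: right 2 to 19, up 1 to 14, left 2 to 12, up 1 to 7, right 2 to 9 — 8 moves in all.
Check: order respected (14 at step 3, 12 at step 5); 8 moves as required.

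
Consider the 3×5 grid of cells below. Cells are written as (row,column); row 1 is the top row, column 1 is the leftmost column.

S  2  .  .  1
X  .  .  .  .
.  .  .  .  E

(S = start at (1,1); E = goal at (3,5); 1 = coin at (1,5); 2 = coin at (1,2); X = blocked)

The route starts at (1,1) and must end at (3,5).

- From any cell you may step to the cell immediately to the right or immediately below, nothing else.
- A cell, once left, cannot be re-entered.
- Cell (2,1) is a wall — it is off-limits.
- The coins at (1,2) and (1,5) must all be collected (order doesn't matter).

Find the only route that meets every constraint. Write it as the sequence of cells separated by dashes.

(1,1) - (1,2) - (1,3) - (1,4) - (1,5) - (2,5) - (3,5)

Moves only go right or down, so the column and row indices never decrease.
Route from (1,1): right 4 to (1,5), down 2 to (3,5) — 6 moves in all.
Check: all required cells visited.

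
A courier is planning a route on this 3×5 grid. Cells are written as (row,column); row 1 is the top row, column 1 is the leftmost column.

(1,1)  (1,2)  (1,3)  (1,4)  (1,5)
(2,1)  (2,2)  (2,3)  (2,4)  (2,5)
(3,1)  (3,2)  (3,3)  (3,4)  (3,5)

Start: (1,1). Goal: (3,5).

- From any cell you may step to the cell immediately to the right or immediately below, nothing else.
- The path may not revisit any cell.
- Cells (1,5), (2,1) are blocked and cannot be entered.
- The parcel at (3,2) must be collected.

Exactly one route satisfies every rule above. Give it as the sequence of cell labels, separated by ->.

(1,1) -> (1,2) -> (2,2) -> (3,2) -> (3,3) -> (3,4) -> (3,5)

Moves only go right or down, so the column and row indices never decrease.
Route from (1,1): right 1 to (1,2), down 2 to (3,2), right 3 to (3,5) — 6 moves in all.
Check: all required cells visited.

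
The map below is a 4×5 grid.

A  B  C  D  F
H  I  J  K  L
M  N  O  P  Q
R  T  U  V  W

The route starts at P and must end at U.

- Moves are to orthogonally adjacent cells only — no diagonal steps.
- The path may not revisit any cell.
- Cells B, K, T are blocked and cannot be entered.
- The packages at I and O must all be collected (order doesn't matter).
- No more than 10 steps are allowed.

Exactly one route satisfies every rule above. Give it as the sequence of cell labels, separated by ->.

P -> Q -> L -> F -> D -> C -> J -> I -> N -> O -> U

The 10-move cap with required stops at I, O leaves no slack for detours.
Route from P: right to Q, 2× up (reaching F), 2× left (reaching C), down to J, left to I, down to N, right to O, down to U — 10 moves in all.
Check: all required cells visited; 10 ≤ 10 moves.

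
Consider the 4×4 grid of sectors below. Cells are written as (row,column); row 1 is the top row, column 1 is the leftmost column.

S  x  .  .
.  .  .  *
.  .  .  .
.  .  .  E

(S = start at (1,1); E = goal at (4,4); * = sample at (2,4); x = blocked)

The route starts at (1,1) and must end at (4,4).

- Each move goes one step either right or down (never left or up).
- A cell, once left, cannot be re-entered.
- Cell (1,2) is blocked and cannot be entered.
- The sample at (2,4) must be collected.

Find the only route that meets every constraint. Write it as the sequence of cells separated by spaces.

(1,1) (2,1) (2,2) (2,3) (2,4) (3,4) (4,4)

Moves only go right or down, so the column and row indices never decrease.
Route from (1,1): down to (2,1), 3× right (reaching (2,4)), 2× down (reaching (4,4)) — 6 moves in all.
Check: all required cells visited.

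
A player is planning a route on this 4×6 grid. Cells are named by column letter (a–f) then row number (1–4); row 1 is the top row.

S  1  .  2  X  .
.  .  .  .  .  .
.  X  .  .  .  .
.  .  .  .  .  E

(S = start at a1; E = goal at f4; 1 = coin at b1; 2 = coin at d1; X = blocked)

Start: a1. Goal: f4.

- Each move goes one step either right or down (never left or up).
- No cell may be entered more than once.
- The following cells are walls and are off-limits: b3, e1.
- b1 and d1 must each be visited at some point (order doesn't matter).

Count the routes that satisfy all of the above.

A right/down-only route from a1 to f4 makes exactly 3 down-moves and 5 right-moves in some order.
With no other constraints that would be C(8,3) = 56 routes.
A monotone route can only reach the required cells in the order b1, d1, so split there and multiply the segment counts (each segment already excludes blocked cells): a1→b1: 1; b1→d1: 1; d1→f4: 6; product = 6.
That gives 6 routes.

6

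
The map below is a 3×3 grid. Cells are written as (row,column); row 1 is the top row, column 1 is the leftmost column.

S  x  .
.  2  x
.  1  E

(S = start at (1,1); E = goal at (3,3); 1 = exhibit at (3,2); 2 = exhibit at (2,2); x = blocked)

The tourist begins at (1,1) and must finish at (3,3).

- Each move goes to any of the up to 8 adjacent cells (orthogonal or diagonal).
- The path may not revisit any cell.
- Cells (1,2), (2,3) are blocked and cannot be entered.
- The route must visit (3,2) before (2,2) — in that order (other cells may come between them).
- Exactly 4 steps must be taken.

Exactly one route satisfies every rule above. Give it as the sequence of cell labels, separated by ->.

The waypoints must appear in the order (3,2), (2,2), with no cell reused.
Route from (1,1): down to (2,1), down-right to (3,2), up to (2,2), down-right to (3,3) — 4 moves in all.
Check: order respected (1 at step 2, 2 at step 3); 4 moves as required.

(1,1) -> (2,1) -> (3,2) -> (2,2) -> (3,3)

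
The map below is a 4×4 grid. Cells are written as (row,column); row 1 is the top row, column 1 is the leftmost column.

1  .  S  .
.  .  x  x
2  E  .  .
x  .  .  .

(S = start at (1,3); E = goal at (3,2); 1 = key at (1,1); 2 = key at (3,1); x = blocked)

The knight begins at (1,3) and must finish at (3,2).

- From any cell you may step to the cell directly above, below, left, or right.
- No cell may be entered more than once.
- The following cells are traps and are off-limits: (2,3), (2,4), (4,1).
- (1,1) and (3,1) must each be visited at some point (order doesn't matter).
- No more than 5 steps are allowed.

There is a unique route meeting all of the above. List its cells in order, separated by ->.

(1,3) -> (1,2) -> (1,1) -> (2,1) -> (3,1) -> (3,2)

The budget equals the shortest possible length, so every move has to be on a shortest route through the required cells.
Route from (1,3): 2× left (reaching (1,1)), 2× down (reaching (3,1)), right to (3,2) — 5 moves in all.
Check: all required cells visited; 5 ≤ 5 moves.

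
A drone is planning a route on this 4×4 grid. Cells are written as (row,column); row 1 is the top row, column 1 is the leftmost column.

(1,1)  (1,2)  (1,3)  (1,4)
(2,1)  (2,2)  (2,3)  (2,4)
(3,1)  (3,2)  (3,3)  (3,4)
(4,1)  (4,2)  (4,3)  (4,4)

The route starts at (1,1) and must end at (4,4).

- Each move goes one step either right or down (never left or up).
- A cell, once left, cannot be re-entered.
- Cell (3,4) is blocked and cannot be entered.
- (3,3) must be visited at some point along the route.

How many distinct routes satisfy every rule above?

A right/down-only route from (1,1) to (4,4) makes exactly 3 down-moves and 3 right-moves in some order.
With no other constraints that would be C(6,3) = 20 routes.
Split at (3,3) and multiply the segment counts (each segment already excludes blocked cells): (1,1)→(3,3): 6; (3,3)→(4,4): 1; product = 6.
That gives 6 routes.

6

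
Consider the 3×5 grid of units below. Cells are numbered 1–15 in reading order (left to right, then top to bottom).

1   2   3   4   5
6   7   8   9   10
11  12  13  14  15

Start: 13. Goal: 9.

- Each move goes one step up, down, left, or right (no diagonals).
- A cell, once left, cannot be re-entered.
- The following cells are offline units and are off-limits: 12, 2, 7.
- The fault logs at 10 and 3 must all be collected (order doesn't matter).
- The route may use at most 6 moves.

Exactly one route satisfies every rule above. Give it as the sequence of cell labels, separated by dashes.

13 - 8 - 3 - 4 - 5 - 10 - 9

Any route must reach 10 and 3 and still end at 9 within 6 moves, so the order of the required stops is forced.
Route from 13: 2× up (reaching 3), 2× right (reaching 5), down to 10, left to 9 — 6 moves in all.
Check: all required cells visited; 6 ≤ 6 moves.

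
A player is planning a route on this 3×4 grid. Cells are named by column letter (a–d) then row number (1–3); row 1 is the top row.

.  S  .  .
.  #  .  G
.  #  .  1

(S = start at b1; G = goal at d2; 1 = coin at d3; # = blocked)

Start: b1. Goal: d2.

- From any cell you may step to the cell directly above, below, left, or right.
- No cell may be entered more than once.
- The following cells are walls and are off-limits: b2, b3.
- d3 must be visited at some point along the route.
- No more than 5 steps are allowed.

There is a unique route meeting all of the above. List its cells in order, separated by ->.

b1 -> c1 -> c2 -> c3 -> d3 -> d2

Any route must reach d3 and still end at d2 within 5 moves, so the order of the required stops is forced.
Route from b1: right 1 to c1, down 2 to c3, right 1 to d3, up 1 to d2 — 5 moves in all.
Check: all required cells visited; 5 ≤ 5 moves.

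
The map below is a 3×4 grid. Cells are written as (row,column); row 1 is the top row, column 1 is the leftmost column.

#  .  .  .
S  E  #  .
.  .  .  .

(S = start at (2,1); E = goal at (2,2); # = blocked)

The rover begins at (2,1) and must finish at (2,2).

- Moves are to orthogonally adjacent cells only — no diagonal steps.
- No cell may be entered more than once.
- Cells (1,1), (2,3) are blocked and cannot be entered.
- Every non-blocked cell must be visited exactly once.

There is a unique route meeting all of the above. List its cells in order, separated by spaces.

(2,1) (3,1) (3,2) (3,3) (3,4) (2,4) (1,4) (1,3) (1,2) (2,2)

Need to visit all 10 open cells exactly once, starting at (2,1) and ending at (2,2).
Cell (3,3) has only two open neighbours ((3,2) and (3,4)), so the path must pass straight through it: one of those is the cell it's entered from and the other is where it exits.
Route from (2,1): down to (3,1), 3× right (reaching (3,4)), 2× up (reaching (1,4)), 2× left (reaching (1,2)), down to (2,2) — 9 moves in all.
Check: all 10 open cells covered.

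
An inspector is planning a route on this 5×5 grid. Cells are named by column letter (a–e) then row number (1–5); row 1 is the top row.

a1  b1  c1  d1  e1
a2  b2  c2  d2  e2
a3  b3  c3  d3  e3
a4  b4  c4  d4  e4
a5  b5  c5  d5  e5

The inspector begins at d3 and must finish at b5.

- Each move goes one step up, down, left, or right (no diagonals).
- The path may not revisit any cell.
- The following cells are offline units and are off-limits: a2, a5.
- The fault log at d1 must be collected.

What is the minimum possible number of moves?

Any route passes through d1 somewhere between d3 and b5. Summing Manhattan distances along the two legs (d3 → d1 → b5) gives a lower bound of 2 + 6 = 8 moves.
A route of 8 moves achieves this: d3 → d2 → d1 → c1 → c2 → c3 → c4 → c5 → b5.
Since 8 matches the lower bound, it is optimal.

8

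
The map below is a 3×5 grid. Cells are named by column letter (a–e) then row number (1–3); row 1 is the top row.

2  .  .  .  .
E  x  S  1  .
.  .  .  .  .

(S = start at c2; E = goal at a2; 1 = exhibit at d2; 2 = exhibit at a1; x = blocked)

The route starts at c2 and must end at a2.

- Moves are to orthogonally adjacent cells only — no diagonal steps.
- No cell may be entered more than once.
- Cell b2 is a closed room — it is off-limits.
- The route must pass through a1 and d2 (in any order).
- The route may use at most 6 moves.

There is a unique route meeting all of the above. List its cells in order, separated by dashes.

Any route must reach a1 and d2 and still end at a2 within 6 moves, so the order of the required stops is forced.
Route from c2: right to d2, up to d1, 3× left (reaching a1), down to a2 — 6 moves in all.
Check: all required cells visited; 6 ≤ 6 moves.

c2 - d2 - d1 - c1 - b1 - a1 - a2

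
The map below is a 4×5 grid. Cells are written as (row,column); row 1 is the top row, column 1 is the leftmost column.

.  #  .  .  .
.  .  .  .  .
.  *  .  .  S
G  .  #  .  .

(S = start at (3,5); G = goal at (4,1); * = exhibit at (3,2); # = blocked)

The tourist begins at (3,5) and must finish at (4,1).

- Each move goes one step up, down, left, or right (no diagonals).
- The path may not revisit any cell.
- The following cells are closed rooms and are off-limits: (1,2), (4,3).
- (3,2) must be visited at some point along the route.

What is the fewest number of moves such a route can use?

5

Any route passes through (3,2) somewhere between (3,5) and (4,1). Summing Manhattan distances along the two legs ((3,5) → (3,2) → (4,1)) gives a lower bound of 3 + 2 = 5 moves.
A route of 5 moves achieves this: (3,5) → (3,4) → (3,3) → (3,2) → (4,2) → (4,1).
Since 5 matches the lower bound, it is optimal.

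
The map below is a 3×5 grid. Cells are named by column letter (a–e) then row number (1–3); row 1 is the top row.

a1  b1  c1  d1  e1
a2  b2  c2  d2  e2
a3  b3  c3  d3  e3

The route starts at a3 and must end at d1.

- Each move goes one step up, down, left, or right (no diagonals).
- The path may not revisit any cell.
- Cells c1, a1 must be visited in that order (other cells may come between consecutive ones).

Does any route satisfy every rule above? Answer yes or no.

Ignoring the required order, 27 revisit-free routes from a3 to d1 pass through all of c1 and a1; the waypoint orders that occur are a1 → c1 (27) — never c1 → a1.

no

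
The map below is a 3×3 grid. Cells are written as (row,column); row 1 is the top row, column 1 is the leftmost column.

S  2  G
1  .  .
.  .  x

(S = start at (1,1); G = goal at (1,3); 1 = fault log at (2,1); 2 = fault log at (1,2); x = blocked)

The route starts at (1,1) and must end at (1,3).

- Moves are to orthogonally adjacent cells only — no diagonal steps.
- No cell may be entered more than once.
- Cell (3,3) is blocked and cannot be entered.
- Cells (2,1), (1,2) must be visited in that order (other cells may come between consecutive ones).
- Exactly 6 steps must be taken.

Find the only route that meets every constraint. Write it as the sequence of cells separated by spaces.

(1,1) (2,1) (3,1) (3,2) (2,2) (1,2) (1,3)

The waypoints must appear in the order (2,1), (1,2), with no cell reused.
Route from (1,1): down 2 to (3,1), right 1 to (3,2), up 2 to (1,2), right 1 to (1,3) — 6 moves in all.
Check: order respected (1 at step 1, 2 at step 5); 6 moves as required.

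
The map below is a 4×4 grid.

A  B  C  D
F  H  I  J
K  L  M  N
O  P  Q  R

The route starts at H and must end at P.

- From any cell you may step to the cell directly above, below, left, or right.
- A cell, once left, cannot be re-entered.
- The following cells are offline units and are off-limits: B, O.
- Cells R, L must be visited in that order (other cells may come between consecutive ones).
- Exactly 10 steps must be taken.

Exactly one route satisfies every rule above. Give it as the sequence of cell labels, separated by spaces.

H I C D J N R Q M L P

The waypoints must appear in the order R, L, with no cell reused.
Route from H: right to I, up to C, right to D, 3× down (reaching R), left to Q, up to M, left to L, down to P — 10 moves in all.
Check: order respected (R at step 6, L at step 9); 10 moves as required.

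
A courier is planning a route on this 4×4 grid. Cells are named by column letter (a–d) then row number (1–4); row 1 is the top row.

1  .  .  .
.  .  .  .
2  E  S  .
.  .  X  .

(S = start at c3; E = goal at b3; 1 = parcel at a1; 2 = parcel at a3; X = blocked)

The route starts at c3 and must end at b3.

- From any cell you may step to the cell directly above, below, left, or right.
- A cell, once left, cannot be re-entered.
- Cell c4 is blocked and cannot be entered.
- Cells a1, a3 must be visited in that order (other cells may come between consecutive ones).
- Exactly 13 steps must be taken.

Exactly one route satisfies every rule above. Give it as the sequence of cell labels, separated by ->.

The waypoints must appear in the order a1, a3, with no cell reused.
Route from c3: right to d3, 2× up (reaching d1), left to c1, down to c2, left to b2, up to b1, left to a1, 3× down (reaching a4), right to b4, up to b3 — 13 moves in all.
Check: order respected (1 at step 8, 2 at step 10); 13 moves as required.

c3 -> d3 -> d2 -> d1 -> c1 -> c2 -> b2 -> b1 -> a1 -> a2 -> a3 -> a4 -> b4 -> b3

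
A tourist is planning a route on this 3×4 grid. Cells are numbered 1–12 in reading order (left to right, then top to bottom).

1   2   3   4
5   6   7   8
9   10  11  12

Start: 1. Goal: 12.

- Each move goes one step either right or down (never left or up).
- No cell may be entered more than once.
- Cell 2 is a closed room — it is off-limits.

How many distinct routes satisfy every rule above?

4

A right/down-only route from 1 to 12 makes exactly 2 down-moves and 3 right-moves in some order.
With no other constraints that would be C(5,2) = 10 routes.
Subtract routes through each blocked cell (inclusion–exclusion for overlaps): − through 2: 6 → 4.
That gives 4 routes.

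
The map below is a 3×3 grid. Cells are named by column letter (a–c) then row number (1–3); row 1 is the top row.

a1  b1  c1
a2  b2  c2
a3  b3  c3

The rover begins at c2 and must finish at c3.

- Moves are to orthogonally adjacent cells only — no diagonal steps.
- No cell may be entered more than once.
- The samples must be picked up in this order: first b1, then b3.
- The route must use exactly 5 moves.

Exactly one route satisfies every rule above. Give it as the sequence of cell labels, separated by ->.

The waypoints must appear in the order b1, b3, with no cell reused.
Route from c2: up to c1, left to b1, 2× down (reaching b3), right to c3 — 5 moves in all.
Check: order respected (b1 at step 2, b3 at step 4); 5 moves as required.

c2 -> c1 -> b1 -> b2 -> b3 -> c3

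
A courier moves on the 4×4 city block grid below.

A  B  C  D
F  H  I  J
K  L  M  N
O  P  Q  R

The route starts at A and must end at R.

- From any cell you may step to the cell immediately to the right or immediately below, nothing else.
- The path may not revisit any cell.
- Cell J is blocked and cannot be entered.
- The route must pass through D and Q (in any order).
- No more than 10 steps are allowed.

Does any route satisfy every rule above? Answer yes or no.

no

Q is below but to the left of D: going D → Q would need a leftward move and Q → D an upward move, so no right/down-only route can visit both required cells.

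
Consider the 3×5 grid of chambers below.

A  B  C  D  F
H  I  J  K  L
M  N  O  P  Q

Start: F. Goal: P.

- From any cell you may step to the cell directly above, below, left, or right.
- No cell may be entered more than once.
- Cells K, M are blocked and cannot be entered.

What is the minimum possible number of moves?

3

The Manhattan distance from F to P is |1−3| + |5−4| = 3, so at least 3 moves are needed.
A route of 3 moves achieves this: F → L → Q → P.
Since 3 matches the lower bound, it is optimal.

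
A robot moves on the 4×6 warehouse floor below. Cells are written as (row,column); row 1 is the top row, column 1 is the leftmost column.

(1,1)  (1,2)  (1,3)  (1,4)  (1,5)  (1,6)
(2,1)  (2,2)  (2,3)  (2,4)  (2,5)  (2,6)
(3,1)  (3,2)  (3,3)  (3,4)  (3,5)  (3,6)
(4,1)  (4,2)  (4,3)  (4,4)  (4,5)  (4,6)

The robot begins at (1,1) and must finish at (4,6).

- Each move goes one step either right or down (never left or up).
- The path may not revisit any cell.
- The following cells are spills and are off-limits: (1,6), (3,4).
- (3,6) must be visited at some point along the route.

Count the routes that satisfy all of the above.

10

A right/down-only route from (1,1) to (4,6) makes exactly 3 down-moves and 5 right-moves in some order.
With no other constraints that would be C(8,3) = 56 routes.
Split at (3,6) and multiply the segment counts (each segment already excludes blocked cells): (1,1)→(3,6): 10; (3,6)→(4,6): 1; product = 10.
That gives 10 routes.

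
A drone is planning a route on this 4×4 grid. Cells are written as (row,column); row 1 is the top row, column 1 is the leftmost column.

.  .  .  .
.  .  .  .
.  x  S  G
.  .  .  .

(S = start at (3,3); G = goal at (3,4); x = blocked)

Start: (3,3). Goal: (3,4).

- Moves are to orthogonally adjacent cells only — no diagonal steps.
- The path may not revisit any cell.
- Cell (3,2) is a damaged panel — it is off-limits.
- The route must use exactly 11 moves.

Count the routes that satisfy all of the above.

Need simple routes of exactly 11 moves from (3,3) to (3,4) (Manhattan distance 1, so 5 moves are spent on a detour and 5 undoing it).
Branch systematically from the start, pruning whenever the remaining move budget drops below the Manhattan distance to (3,4) or differs from it in parity. Grouping the completions by first move — via (2,3): 3; via (4,3): 6 (no valid completion starts via (3,4)) — and summing: 3 + 6 = 9.
That gives 9 routes.

9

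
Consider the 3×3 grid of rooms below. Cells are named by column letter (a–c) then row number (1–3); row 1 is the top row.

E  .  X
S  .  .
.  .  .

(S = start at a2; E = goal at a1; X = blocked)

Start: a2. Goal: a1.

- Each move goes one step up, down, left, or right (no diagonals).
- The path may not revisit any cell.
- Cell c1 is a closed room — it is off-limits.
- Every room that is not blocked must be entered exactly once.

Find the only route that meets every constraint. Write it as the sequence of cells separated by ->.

a2 -> a3 -> b3 -> c3 -> c2 -> b2 -> b1 -> a1

Need to visit all 8 open cells exactly once, starting at a2 and ending at a1.
Cell c3 has only two open neighbours (c2 and b3), so the path must pass straight through it: one of those is the cell it's entered from and the other is where it exits.
Route from a2: down 1 to a3, right 2 to c3, up 1 to c2, left 1 to b2, up 1 to b1, left 1 to a1 — 7 moves in all.
Check: all 8 open cells covered.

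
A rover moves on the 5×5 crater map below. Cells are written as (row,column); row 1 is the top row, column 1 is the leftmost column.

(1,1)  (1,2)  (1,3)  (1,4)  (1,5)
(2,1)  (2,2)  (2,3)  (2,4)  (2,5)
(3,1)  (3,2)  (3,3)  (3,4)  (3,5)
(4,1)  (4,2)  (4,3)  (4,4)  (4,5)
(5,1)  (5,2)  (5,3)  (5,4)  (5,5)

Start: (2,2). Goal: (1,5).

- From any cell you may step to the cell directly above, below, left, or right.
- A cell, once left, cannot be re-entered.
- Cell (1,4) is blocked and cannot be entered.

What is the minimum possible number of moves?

The Manhattan distance from (2,2) to (1,5) is |2−1| + |2−5| = 4, so at least 4 moves are needed.
A route of 4 moves achieves this: (2,2) → (2,3) → (2,4) → (2,5) → (1,5).
Since 4 matches the lower bound, it is optimal.

4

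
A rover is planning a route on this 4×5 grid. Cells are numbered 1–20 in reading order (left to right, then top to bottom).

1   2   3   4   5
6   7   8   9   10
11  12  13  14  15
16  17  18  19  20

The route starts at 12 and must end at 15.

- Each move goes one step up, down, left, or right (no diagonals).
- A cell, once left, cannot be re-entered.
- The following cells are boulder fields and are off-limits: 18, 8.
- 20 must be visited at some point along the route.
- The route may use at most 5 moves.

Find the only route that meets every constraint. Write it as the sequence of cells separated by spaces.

12 13 14 19 20 15

Any route must reach 20 and still end at 15 within 5 moves, so the order of the required stops is forced.
Route from 12: 2× right (reaching 14), down to 19, right to 20, up to 15 — 5 moves in all.
Check: all required cells visited; 5 ≤ 5 moves.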